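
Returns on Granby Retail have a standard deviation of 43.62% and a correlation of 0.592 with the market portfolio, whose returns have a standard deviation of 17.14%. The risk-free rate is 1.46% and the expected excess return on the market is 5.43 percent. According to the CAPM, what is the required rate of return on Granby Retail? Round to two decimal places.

β = ρ × σ_i / σ_m = 0.592 × 43.62% / 17.14% = 1.5066
E(R) = 1.46% + 1.5066 × 5.43% = 9.64%

9.64%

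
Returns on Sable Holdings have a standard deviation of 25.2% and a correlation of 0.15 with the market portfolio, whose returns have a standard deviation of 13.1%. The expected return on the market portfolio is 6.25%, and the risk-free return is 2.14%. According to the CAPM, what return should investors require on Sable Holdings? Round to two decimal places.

3.33%

β = ρ × σ_i / σ_m = 0.15 × 25.2% / 13.1% = 0.2885
MRP = 6.25% − 2.14% = 4.11%
E(R) = 2.14% + 0.2885 × 4.11% = 3.33%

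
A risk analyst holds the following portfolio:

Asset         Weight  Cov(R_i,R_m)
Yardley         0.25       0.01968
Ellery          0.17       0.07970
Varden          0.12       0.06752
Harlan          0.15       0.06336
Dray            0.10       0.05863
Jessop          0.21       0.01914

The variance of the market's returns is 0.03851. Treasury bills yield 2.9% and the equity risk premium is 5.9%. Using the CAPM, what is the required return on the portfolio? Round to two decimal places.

9.94%

β_Yardley = 0.01968 / 0.03851 = 0.5110
β_Ellery = 0.07970 / 0.03851 = 2.0696
β_Varden = 0.06752 / 0.03851 = 1.7533
β_Harlan = 0.06336 / 0.03851 = 1.6453
β_Dray = 0.05863 / 0.03851 = 1.5225
β_Jessop = 0.01914 / 0.03851 = 0.4970
β_P = Σ w_i β_i = 0.25×0.5110 + 0.17×2.0696 + 0.12×1.7533 + 0.15×1.6453 + 0.10×1.5225 + 0.21×0.4970 = 1.1934
E(R_P) = R_f + β_P × MRP = 2.9% + 1.1934 × 5.9% = 9.94%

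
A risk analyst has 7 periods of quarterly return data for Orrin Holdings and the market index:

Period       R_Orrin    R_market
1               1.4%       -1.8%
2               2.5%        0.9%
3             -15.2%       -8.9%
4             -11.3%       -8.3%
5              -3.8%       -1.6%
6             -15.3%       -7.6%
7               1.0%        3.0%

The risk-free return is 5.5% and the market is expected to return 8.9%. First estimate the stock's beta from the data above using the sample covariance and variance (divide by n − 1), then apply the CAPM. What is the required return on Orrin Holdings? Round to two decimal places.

10.78%

Mean R_i = (1.4 + 2.5 − 15.2 − 11.3 − 3.8 − 15.3 + 1.0) / 7 = -5.8143%
Mean R_m = (-1.8 + 0.9 − 8.9 − 8.3 − 1.6 − 7.6 + 3.0) / 7 = -3.4714%
Σ(R_i − R̄_i)(R_m − R̄_m) = 212.8729  ⇒  Cov = 212.8729 / 6 = 35.4788
Σ(R_m − R̄_m)² = 137.1143  ⇒  Var(R_m) = 137.1143 / 6 = 22.8524
β = Cov / Var(R_m) = 35.4788 / 22.8524 = 1.5525
MRP = 8.9% − 5.5% = 3.40%
E(R) = R_f + β × MRP = 5.5% + 1.5525 × 3.4% = 10.78%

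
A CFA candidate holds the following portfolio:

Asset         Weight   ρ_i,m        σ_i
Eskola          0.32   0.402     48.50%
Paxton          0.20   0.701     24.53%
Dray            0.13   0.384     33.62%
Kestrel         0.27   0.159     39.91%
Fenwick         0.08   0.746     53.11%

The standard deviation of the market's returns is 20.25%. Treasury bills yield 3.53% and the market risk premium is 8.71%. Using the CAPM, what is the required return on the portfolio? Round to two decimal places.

10.51%

β_Eskola = 0.402 × 48.50% / 20.25% = 0.9628
β_Paxton = 0.701 × 24.53% / 20.25% = 0.8492
β_Dray = 0.384 × 33.62% / 20.25% = 0.6375
β_Kestrel = 0.159 × 39.91% / 20.25% = 0.3134
β_Fenwick = 0.746 × 53.11% / 20.25% = 1.9565
β_P = Σ w_i β_i = 0.32×0.9628 + 0.20×0.8492 + 0.13×0.6375 + 0.27×0.3134 + 0.08×1.9565 = 0.8019
E(R_P) = R_f + β_P × MRP = 3.53% + 0.8019 × 8.71% = 10.51%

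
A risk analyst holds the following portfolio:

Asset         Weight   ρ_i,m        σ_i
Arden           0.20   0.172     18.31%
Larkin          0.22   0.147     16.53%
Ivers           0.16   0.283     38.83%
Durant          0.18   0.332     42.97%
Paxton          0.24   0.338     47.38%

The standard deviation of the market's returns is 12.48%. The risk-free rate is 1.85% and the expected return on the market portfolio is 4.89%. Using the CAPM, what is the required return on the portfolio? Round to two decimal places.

β_Arden = 0.172 × 18.31% / 12.48% = 0.2523
β_Larkin = 0.147 × 16.53% / 12.48% = 0.1947
β_Ivers = 0.283 × 38.83% / 12.48% = 0.8805
β_Durant = 0.332 × 42.97% / 12.48% = 1.1431
β_Paxton = 0.338 × 47.38% / 12.48% = 1.2832
β_P = Σ w_i β_i = 0.20×0.2523 + 0.22×0.1947 + 0.16×0.8805 + 0.18×1.1431 + 0.24×1.2832 = 0.7479
MRP = 4.89% − 1.85% = 3.04%
E(R_P) = R_f + β_P × MRP = 1.85% + 0.7479 × 3.04% = 4.12%

4.12%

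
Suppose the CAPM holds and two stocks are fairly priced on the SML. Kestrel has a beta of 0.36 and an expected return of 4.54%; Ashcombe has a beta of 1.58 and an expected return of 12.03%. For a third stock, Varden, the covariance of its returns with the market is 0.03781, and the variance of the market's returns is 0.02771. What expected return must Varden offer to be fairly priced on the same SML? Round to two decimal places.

10.71%

MRP = (12.03% − 4.54%) / (1.58 − 0.36) = 6.1393%
R_f = 4.54% − 0.36 × 6.1393% = 2.3299%
β_Varden = Cov / Var(R_m) = 0.03781 / 0.02771 = 1.3645
E(R_Varden) = R_f + β × MRP = 2.3299% + 1.3645 × 6.1393% = 10.71%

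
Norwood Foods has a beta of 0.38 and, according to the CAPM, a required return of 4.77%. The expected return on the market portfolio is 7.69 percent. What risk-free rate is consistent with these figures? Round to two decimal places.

E(R) = R_f + β(E(R_m) − R_f) = R_f(1 − β) + β·E(R_m)
4.77% = R_f × (1 − 0.38) + 0.38 × 7.69%
4.77% = R_f × 0.62 + 2.9222%
R_f = (4.77% − 2.9222%) / 0.62 = 2.98%

2.98%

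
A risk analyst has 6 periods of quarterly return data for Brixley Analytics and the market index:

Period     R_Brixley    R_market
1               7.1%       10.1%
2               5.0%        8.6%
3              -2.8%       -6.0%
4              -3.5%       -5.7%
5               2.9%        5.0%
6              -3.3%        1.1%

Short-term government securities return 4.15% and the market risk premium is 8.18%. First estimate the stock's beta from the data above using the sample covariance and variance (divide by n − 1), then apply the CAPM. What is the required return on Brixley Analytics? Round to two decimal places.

Mean R_i = (7.1 + 5.0 − 2.8 − 3.5 + 2.9 − 3.3) / 6 = 0.9000%
Mean R_m = (10.1 + 8.6 − 6.0 − 5.7 + 5.0 + 1.1) / 6 = 2.1833%
Σ(R_i − R̄_i)(R_m − R̄_m) = 150.5400  ⇒  Cov = 150.5400 / 5 = 30.1080
Σ(R_m − R̄_m)² = 242.0683  ⇒  Var(R_m) = 242.0683 / 5 = 48.4137
β = Cov / Var(R_m) = 30.1080 / 48.4137 = 0.6219
E(R) = R_f + β × MRP = 4.15% + 0.6219 × 8.18% = 9.24%

9.24%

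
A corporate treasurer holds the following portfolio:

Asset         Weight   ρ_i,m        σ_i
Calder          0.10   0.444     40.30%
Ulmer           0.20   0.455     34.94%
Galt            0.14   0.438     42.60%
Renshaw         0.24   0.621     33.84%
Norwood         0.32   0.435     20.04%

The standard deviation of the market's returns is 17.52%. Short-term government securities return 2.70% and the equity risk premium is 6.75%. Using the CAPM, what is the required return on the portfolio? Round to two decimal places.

8.64%

β_Calder = 0.444 × 40.30% / 17.52% = 1.0213
β_Ulmer = 0.455 × 34.94% / 17.52% = 0.9074
β_Galt = 0.438 × 42.60% / 17.52% = 1.0650
β_Renshaw = 0.621 × 33.84% / 17.52% = 1.1995
β_Norwood = 0.435 × 20.04% / 17.52% = 0.4976
β_P = Σ w_i β_i = 0.10×1.0213 + 0.20×0.9074 + 0.14×1.0650 + 0.24×1.1995 + 0.32×0.4976 = 0.8798
E(R_P) = R_f + β_P × MRP = 2.70% + 0.8798 × 6.75% = 8.64%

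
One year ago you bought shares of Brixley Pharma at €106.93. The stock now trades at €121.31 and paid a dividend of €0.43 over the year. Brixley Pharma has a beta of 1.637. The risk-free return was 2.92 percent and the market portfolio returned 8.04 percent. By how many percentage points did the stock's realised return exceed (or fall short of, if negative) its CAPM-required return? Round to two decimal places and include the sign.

+2.55%

Realised HPR = (P1 + D1 − P0) / P0 = (121.31 + 0.43 − 106.93) / 106.93 = 14.81 / 106.93 = 13.8502%
MRP = 8.04% − 2.92% = 5.12%
CAPM required = R_f + β·MRP = 2.92% + 1.637 × 5.12% = 11.30144%
α = realised − required = 13.8502% − 11.30144% = +2.55%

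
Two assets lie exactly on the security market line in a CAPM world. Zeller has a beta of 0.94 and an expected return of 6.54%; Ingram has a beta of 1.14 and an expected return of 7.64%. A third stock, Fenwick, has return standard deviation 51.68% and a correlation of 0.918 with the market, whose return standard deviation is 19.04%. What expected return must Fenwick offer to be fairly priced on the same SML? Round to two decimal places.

MRP = (7.64% − 6.54%) / (1.14 − 0.94) = 5.5000%
R_f = 6.54% − 0.94 × 5.5000% = 1.3700%
β_Fenwick = ρ·σ_i/σ_m = 0.918 × 51.68 / 19.04 = 2.4917
E(R_Fenwick) = R_f + β × MRP = 1.3700% + 2.4917 × 5.5000% = 15.07%

15.07%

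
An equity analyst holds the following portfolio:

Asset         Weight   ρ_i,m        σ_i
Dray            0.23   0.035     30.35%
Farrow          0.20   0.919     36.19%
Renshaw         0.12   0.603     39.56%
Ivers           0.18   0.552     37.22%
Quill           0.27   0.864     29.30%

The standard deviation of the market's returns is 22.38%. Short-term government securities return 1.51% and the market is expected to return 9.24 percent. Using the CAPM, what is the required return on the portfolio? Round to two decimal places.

8.52%

β_Dray = 0.035 × 30.35% / 22.38% = 0.0475
β_Farrow = 0.919 × 36.19% / 22.38% = 1.4861
β_Renshaw = 0.603 × 39.56% / 22.38% = 1.0659
β_Ivers = 0.552 × 37.22% / 22.38% = 0.9180
β_Quill = 0.864 × 29.30% / 22.38% = 1.1312
β_P = Σ w_i β_i = 0.23×0.0475 + 0.20×1.4861 + 0.12×1.0659 + 0.18×0.9180 + 0.27×1.1312 = 0.9067
MRP = 9.24% − 1.51% = 7.73%
E(R_P) = R_f + β_P × MRP = 1.51% + 0.9067 × 7.73% = 8.52%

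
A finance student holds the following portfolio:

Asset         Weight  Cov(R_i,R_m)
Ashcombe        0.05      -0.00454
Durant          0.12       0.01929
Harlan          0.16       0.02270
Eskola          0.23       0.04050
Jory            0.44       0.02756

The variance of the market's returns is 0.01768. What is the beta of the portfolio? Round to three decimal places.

β_Ashcombe = -0.00454 / 0.01768 = -0.2568
β_Durant = 0.01929 / 0.01768 = 1.0911
β_Harlan = 0.02270 / 0.01768 = 1.2839
β_Eskola = 0.04050 / 0.01768 = 2.2907
β_Jory = 0.02756 / 0.01768 = 1.5588
β_P = Σ w_i β_i = 0.05×-0.2568 + 0.12×1.0911 + 0.16×1.2839 + 0.23×2.2907 + 0.44×1.5588 = 1.5362

1.536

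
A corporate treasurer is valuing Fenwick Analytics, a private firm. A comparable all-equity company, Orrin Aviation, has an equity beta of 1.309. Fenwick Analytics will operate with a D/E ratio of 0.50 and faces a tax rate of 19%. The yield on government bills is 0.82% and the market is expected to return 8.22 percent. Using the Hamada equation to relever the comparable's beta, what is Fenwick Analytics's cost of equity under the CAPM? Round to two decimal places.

14.43%

β_L = β_U × [1 + (1 − t)(D/E)] = 1.309 × [1 + (1 − 0.19) × 0.50]
    = 1.309 × [1 + 0.81 × 0.50] = 1.309 × 1.4050 = 1.8391
MRP = 8.22% − 0.82% = 7.40%
E(R) = R_f + β_L × MRP = 0.82% + 1.8391 × 7.40% = 14.43%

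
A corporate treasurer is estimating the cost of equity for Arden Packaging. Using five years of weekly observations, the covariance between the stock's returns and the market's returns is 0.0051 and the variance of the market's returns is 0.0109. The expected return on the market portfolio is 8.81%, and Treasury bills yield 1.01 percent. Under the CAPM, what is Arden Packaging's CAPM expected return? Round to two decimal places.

4.66%

β = Cov(R_i, R_m) / Var(R_m) = 0.0051 / 0.0109 = 0.4679
MRP = 8.81% − 1.01% = 7.80%
E(R) = R_f + β × MRP = 1.01% + 0.4679 × 7.80% = 4.66%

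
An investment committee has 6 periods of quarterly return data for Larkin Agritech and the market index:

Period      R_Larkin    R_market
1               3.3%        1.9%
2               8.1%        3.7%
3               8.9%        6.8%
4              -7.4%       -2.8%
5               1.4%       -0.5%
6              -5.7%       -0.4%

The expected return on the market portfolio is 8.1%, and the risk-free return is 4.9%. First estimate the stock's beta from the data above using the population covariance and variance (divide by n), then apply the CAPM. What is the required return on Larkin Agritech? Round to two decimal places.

Mean R_i = (3.3 + 8.1 + 8.9 − 7.4 + 1.4 − 5.7) / 6 = 1.4333%
Mean R_m = (1.9 + 3.7 + 6.8 − 2.8 − 0.5 − 0.4) / 6 = 1.4500%
Σ(R_i − R̄_i)(R_m − R̄_m) = 106.5900  ⇒  Cov = 106.5900 / 6 = 17.7650
Σ(R_m − R̄_m)² = 59.1750  ⇒  Var(R_m) = 59.1750 / 6 = 9.8625
β = Cov / Var(R_m) = 17.7650 / 9.8625 = 1.8013
MRP = 8.1% − 4.9% = 3.20%
E(R) = R_f + β × MRP = 4.9% + 1.8013 × 3.2% = 10.66%

10.66%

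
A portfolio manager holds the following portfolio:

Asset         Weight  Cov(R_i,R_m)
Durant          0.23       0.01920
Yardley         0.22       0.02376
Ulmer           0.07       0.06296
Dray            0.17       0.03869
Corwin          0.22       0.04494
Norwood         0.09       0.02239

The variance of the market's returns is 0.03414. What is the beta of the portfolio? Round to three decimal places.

β_Durant = 0.01920 / 0.03414 = 0.5624
β_Yardley = 0.02376 / 0.03414 = 0.6960
β_Ulmer = 0.06296 / 0.03414 = 1.8442
β_Dray = 0.03869 / 0.03414 = 1.1333
β_Corwin = 0.04494 / 0.03414 = 1.3163
β_Norwood = 0.02239 / 0.03414 = 0.6558
β_P = Σ w_i β_i = 0.23×0.5624 + 0.22×0.6960 + 0.07×1.8442 + 0.17×1.1333 + 0.22×1.3163 + 0.09×0.6558 = 0.9528

0.953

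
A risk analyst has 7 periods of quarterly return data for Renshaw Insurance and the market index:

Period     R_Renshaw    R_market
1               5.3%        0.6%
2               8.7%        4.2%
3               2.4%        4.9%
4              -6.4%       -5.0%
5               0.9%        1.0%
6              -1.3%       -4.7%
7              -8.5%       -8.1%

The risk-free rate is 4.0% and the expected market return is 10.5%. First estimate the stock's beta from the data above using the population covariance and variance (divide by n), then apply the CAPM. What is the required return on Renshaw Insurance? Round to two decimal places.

Mean R_i = (5.3 + 8.7 + 2.4 − 6.4 + 0.9 − 1.3 − 8.5) / 7 = 0.1571%
Mean R_m = (0.6 + 4.2 + 4.9 − 5.0 + 1.0 − 4.7 − 8.1) / 7 = -1.0143%
Σ(R_i − R̄_i)(R_m − R̄_m) = 160.4557  ⇒  Cov = 160.4557 / 7 = 22.9222
Σ(R_m − R̄_m)² = 148.5086  ⇒  Var(R_m) = 148.5086 / 7 = 21.2155
β = Cov / Var(R_m) = 22.9222 / 21.2155 = 1.0804
MRP = 10.5% − 4.0% = 6.50%
E(R) = R_f + β × MRP = 4.0% + 1.0804 × 6.5% = 11.02%

11.02%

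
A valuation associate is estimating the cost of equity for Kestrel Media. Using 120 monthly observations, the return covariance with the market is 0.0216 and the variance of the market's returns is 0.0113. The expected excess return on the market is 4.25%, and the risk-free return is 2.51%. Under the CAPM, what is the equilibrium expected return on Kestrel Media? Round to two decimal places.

β = Cov(R_i, R_m) / Var(R_m) = 0.0216 / 0.0113 = 1.9115
E(R) = R_f + β × MRP = 2.51% + 1.9115 × 4.25% = 10.63%

10.63%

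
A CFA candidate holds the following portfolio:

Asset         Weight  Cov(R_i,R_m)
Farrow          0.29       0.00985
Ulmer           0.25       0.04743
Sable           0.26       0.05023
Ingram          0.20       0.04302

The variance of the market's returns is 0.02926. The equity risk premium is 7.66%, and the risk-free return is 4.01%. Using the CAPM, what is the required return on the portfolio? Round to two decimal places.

β_Farrow = 0.00985 / 0.02926 = 0.3366
β_Ulmer = 0.04743 / 0.02926 = 1.6210
β_Sable = 0.05023 / 0.02926 = 1.7167
β_Ingram = 0.04302 / 0.02926 = 1.4703
β_P = Σ w_i β_i = 0.29×0.3366 + 0.25×1.6210 + 0.26×1.7167 + 0.20×1.4703 = 1.2433
E(R_P) = R_f + β_P × MRP = 4.01% + 1.2433 × 7.66% = 13.53%

13.53%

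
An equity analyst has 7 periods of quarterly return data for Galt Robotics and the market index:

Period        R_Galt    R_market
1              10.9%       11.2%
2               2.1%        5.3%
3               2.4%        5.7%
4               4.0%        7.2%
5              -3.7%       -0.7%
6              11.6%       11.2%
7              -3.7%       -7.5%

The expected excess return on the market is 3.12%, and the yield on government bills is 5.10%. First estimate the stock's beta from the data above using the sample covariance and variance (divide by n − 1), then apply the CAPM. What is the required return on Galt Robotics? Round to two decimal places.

Mean R_i = (10.9 + 2.1 + 2.4 + 4.0 − 3.7 + 11.6 − 3.7) / 7 = 3.3714%
Mean R_m = (11.2 + 5.3 + 5.7 + 7.2 − 0.7 + 11.2 − 7.5) / 7 = 4.6286%
Σ(R_i − R̄_i)(R_m − R̄_m) = 226.7157  ⇒  Cov = 226.7157 / 6 = 37.7860
Σ(R_m − R̄_m)² = 270.0743  ⇒  Var(R_m) = 270.0743 / 6 = 45.0124
β = Cov / Var(R_m) = 37.7860 / 45.0124 = 0.8395
E(R) = R_f + β × MRP = 5.10% + 0.8395 × 3.12% = 7.72%

7.72%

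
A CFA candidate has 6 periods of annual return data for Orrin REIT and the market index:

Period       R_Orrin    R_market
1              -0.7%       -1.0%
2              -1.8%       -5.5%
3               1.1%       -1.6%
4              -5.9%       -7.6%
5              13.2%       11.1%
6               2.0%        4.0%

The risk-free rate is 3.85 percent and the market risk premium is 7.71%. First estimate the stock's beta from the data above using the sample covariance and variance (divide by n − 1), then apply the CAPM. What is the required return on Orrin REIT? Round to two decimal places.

10.83%

Mean R_i = (-0.7 − 1.8 + 1.1 − 5.9 + 13.2 + 2.0) / 6 = 1.3167%
Mean R_m = (-1.0 − 5.5 − 1.6 − 7.6 + 11.1 + 4.0) / 6 = -0.1000%
Σ(R_i − R̄_i)(R_m − R̄_m) = 208.9900  ⇒  Cov = 208.9900 / 5 = 41.7980
Σ(R_m − R̄_m)² = 230.7200  ⇒  Var(R_m) = 230.7200 / 5 = 46.1440
β = Cov / Var(R_m) = 41.7980 / 46.1440 = 0.9058
E(R) = R_f + β × MRP = 3.85% + 0.9058 × 7.71% = 10.83%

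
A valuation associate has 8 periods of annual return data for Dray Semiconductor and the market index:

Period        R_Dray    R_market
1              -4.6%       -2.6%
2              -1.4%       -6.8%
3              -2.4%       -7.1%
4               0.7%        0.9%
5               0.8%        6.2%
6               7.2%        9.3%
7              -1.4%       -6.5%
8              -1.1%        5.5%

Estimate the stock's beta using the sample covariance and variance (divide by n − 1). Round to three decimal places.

Mean R_i = (-4.6 − 1.4 − 2.4 + 0.7 + 0.8 + 7.2 − 1.4 − 1.1) / 8 = -0.2750%
Mean R_m = (-2.6 − 6.8 − 7.1 + 0.9 + 6.2 + 9.3 − 6.5 + 5.5) / 8 = -0.1375%
Σ(R_i − R̄_i)(R_m − R̄_m) = 113.8175  ⇒  Cov = 113.8175 / 7 = 16.2596
Σ(R_m − R̄_m)² = 301.4988  ⇒  Var(R_m) = 301.4988 / 7 = 43.0713
β = Cov / Var(R_m) = 16.2596 / 43.0713 = 0.3775

0.378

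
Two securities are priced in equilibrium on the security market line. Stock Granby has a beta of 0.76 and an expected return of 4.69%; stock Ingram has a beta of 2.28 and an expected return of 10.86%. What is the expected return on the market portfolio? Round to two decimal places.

Both satisfy E(R) = R_f + β·MRP, so the slope of the SML is
MRP = (10.86% − 4.69%) / (2.28 − 0.76) = 6.17% / 1.52 = 4.0592%
R_f = E(R_Granby) − β_Granby·MRP = 4.69% − 0.76 × 4.0592% = 1.6050%
E(R_m) = R_f + MRP = 1.6050% + 4.0592% = 5.66%

5.66%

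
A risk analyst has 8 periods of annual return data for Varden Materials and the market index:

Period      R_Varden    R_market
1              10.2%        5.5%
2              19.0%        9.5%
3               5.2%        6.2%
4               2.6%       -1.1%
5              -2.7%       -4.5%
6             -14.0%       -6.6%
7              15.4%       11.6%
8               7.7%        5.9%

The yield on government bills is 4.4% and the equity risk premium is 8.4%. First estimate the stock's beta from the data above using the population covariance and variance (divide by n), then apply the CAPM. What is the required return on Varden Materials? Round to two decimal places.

Mean R_i = (10.2 + 19.0 + 5.2 + 2.6 − 2.7 − 14.0 + 15.4 + 7.7) / 8 = 5.4250%
Mean R_m = (5.5 + 9.5 + 6.2 − 1.1 − 4.5 − 6.6 + 11.6 + 5.9) / 8 = 3.3125%
Σ(R_i − R̄_i)(R_m − R̄_m) = 450.8375  ⇒  Cov = 450.8375 / 8 = 56.3547
Σ(R_m − R̄_m)² = 305.5488  ⇒  Var(R_m) = 305.5488 / 8 = 38.1936
β = Cov / Var(R_m) = 56.3547 / 38.1936 = 1.4755
E(R) = R_f + β × MRP = 4.4% + 1.4755 × 8.4% = 16.79%

16.79%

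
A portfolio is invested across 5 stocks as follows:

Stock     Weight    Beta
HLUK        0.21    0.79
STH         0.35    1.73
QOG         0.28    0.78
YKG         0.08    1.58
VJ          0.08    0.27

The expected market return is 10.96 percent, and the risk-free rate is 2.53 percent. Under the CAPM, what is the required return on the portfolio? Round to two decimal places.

12.12%

β_P = Σ w_i β_i = 0.21×0.79 + 0.35×1.73 + 0.28×0.78 + 0.08×1.58 + 0.08×0.27 = 1.1378
MRP = 10.96% − 2.53% = 8.43%
E(R_P) = R_f + β_P × MRP = 2.53% + 1.1378 × 8.43% = 12.12%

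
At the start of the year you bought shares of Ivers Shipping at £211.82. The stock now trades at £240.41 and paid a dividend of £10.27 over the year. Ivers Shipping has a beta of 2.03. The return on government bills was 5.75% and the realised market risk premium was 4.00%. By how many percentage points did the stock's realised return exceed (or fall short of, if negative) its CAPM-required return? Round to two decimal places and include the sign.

Realised HPR = (P1 + D1 − P0) / P0 = (240.41 + 10.27 − 211.82) / 211.82 = 38.86 / 211.82 = 18.3458%
CAPM required = R_f + β·MRP = 5.75% + 2.03 × 4.00% = 13.8700%
α = realised − required = 18.3458% − 13.8700% = +4.48%

+4.48%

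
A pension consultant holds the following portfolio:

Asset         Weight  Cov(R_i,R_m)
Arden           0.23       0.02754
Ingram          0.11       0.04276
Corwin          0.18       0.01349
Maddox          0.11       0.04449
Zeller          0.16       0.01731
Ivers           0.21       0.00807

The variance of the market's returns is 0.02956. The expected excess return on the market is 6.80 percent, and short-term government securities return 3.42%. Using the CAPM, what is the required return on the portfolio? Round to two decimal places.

β_Arden = 0.02754 / 0.02956 = 0.9317
β_Ingram = 0.04276 / 0.02956 = 1.4465
β_Corwin = 0.01349 / 0.02956 = 0.4564
β_Maddox = 0.04449 / 0.02956 = 1.5051
β_Zeller = 0.01731 / 0.02956 = 0.5856
β_Ivers = 0.00807 / 0.02956 = 0.2730
β_P = Σ w_i β_i = 0.23×0.9317 + 0.11×1.4465 + 0.18×0.4564 + 0.11×1.5051 + 0.16×0.5856 + 0.21×0.2730 = 0.7721
E(R_P) = R_f + β_P × MRP = 3.42% + 0.7721 × 6.80% = 8.67%

8.67%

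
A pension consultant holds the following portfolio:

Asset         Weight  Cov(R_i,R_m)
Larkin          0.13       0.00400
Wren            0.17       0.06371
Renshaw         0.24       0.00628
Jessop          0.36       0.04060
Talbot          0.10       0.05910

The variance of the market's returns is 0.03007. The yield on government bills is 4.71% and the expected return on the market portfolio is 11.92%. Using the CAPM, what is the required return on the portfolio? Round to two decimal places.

12.71%

β_Larkin = 0.00400 / 0.03007 = 0.1330
β_Wren = 0.06371 / 0.03007 = 2.1187
β_Renshaw = 0.00628 / 0.03007 = 0.2088
β_Jessop = 0.04060 / 0.03007 = 1.3502
β_Talbot = 0.05910 / 0.03007 = 1.9654
β_P = Σ w_i β_i = 0.13×0.1330 + 0.17×2.1187 + 0.24×0.2088 + 0.36×1.3502 + 0.10×1.9654 = 1.1102
MRP = 11.92% − 4.71% = 7.21%
E(R_P) = R_f + β_P × MRP = 4.71% + 1.1102 × 7.21% = 12.71%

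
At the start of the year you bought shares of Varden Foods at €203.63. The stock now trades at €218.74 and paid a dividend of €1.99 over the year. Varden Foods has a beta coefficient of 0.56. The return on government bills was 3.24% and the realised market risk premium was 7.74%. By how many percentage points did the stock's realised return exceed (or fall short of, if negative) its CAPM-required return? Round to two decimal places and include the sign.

Realised HPR = (P1 + D1 − P0) / P0 = (218.74 + 1.99 − 203.63) / 203.63 = 17.10 / 203.63 = 8.3976%
CAPM required = R_f + β·MRP = 3.24% + 0.56 × 7.74% = 7.5744%
α = realised − required = 8.3976% − 7.5744% = +0.82%

+0.82%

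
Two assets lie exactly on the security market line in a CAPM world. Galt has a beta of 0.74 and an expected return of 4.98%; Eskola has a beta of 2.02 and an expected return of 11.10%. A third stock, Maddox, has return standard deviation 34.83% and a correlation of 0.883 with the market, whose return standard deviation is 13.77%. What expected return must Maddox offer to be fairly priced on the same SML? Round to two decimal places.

MRP = (11.10% − 4.98%) / (2.02 − 0.74) = 4.7813%
R_f = 4.98% − 0.74 × 4.7813% = 1.4418%
β_Maddox = ρ·σ_i/σ_m = 0.883 × 34.83 / 13.77 = 2.2335
E(R_Maddox) = R_f + β × MRP = 1.4418% + 2.2335 × 4.7813% = 12.12%

12.12%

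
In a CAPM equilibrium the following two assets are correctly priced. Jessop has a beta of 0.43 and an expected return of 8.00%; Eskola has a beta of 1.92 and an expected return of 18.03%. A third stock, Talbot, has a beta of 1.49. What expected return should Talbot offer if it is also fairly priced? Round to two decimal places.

MRP (SML slope) = (18.03% − 8.00%) / (1.92 − 0.43) = 10.03% / 1.49 = 6.7315%
R_f (intercept) = 8.00% − 0.43 × 6.7315% = 5.1055%
E(R_Talbot) = R_f + β × MRP = 5.1055% + 1.49 × 6.7315% = 15.14%

15.14%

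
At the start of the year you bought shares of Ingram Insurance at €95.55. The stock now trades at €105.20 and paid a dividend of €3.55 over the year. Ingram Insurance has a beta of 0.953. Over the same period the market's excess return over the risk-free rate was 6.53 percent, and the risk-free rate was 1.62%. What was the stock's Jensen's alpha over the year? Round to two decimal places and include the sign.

+5.97%

Realised HPR = (P1 + D1 − P0) / P0 = (105.20 + 3.55 − 95.55) / 95.55 = 13.20 / 95.55 = 13.8148%
CAPM required = R_f + β·MRP = 1.62% + 0.953 × 6.53% = 7.84309%
α = realised − required = 13.8148% − 7.84309% = +5.97%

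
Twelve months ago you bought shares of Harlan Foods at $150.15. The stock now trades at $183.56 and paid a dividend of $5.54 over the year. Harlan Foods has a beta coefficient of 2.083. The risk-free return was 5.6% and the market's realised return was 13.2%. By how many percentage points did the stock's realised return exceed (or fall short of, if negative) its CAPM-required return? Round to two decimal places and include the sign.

Realised HPR = (P1 + D1 − P0) / P0 = (183.56 + 5.54 − 150.15) / 150.15 = 38.95 / 150.15 = 25.9407%
MRP = 13.2% − 5.6% = 7.60%
CAPM required = R_f + β·MRP = 5.6% + 2.083 × 7.6% = 21.4308%
α = realised − required = 25.9407% − 21.4308% = +4.51%

+4.51%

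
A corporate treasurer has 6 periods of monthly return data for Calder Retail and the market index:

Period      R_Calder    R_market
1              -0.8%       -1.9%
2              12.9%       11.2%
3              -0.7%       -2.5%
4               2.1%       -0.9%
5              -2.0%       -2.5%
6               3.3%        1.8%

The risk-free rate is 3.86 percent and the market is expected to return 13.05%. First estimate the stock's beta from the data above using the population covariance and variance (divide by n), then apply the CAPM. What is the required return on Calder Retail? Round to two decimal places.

Mean R_i = (-0.8 + 12.9 − 0.7 + 2.1 − 2.0 + 3.3) / 6 = 2.4667%
Mean R_m = (-1.9 + 11.2 − 2.5 − 0.9 − 2.5 + 1.8) / 6 = 0.8667%
Σ(R_i − R̄_i)(R_m − R̄_m) = 143.9733  ⇒  Cov = 143.9733 / 6 = 23.9956
Σ(R_m − R̄_m)² = 141.0933  ⇒  Var(R_m) = 141.0933 / 6 = 23.5156
β = Cov / Var(R_m) = 23.9956 / 23.5156 = 1.0204
MRP = 13.05% − 3.86% = 9.19%
E(R) = R_f + β × MRP = 3.86% + 1.0204 × 9.19% = 13.24%

13.24%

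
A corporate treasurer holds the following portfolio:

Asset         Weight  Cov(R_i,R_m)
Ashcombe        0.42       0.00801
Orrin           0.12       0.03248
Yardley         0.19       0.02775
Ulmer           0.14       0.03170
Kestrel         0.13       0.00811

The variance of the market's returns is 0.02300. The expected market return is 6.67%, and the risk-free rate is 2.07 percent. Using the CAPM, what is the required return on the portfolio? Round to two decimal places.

5.68%

β_Ashcombe = 0.00801 / 0.02300 = 0.3483
β_Orrin = 0.03248 / 0.02300 = 1.4122
β_Yardley = 0.02775 / 0.02300 = 1.2065
β_Ulmer = 0.03170 / 0.02300 = 1.3783
β_Kestrel = 0.00811 / 0.02300 = 0.3526
β_P = Σ w_i β_i = 0.42×0.3483 + 0.12×1.4122 + 0.19×1.2065 + 0.14×1.3783 + 0.13×0.3526 = 0.7838
MRP = 6.67% − 2.07% = 4.60%
E(R_P) = R_f + β_P × MRP = 2.07% + 0.7838 × 4.60% = 5.68%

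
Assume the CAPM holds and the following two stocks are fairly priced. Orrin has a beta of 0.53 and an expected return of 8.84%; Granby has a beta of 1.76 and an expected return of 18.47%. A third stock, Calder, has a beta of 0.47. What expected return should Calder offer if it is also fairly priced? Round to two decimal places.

8.37%

MRP (SML slope) = (18.47% − 8.84%) / (1.76 − 0.53) = 9.63% / 1.23 = 7.8293%
R_f (intercept) = 8.84% − 0.53 × 7.8293% = 4.6905%
E(R_Calder) = R_f + β × MRP = 4.6905% + 0.47 × 7.8293% = 8.37%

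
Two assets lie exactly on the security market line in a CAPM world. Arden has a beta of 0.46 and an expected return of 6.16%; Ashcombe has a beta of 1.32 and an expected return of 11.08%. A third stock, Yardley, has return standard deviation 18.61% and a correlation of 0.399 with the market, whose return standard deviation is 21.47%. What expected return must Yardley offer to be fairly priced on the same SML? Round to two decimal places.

MRP = (11.08% − 6.16%) / (1.32 − 0.46) = 5.7209%
R_f = 6.16% − 0.46 × 5.7209% = 3.5284%
β_Yardley = ρ·σ_i/σ_m = 0.399 × 18.61 / 21.47 = 0.3458
E(R_Yardley) = R_f + β × MRP = 3.5284% + 0.3458 × 5.7209% = 5.51%

5.51%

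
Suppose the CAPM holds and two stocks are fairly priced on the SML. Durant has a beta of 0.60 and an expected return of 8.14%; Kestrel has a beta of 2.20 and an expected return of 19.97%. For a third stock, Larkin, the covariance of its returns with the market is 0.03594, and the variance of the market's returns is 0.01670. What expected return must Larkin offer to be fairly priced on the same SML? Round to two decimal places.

MRP = (19.97% − 8.14%) / (2.20 − 0.60) = 7.3938%
R_f = 8.14% − 0.60 × 7.3938% = 3.7037%
β_Larkin = Cov / Var(R_m) = 0.03594 / 0.01670 = 2.1521
E(R_Larkin) = R_f + β × MRP = 3.7037% + 2.1521 × 7.3938% = 19.62%

19.62%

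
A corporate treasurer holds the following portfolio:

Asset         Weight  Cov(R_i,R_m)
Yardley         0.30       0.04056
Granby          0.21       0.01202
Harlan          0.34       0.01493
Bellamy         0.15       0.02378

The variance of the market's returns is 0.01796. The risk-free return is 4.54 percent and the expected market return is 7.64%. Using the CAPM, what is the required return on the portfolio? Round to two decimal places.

β_Yardley = 0.04056 / 0.01796 = 2.2584
β_Granby = 0.01202 / 0.01796 = 0.6693
β_Harlan = 0.01493 / 0.01796 = 0.8313
β_Bellamy = 0.02378 / 0.01796 = 1.3241
β_P = Σ w_i β_i = 0.30×2.2584 + 0.21×0.6693 + 0.34×0.8313 + 0.15×1.3241 = 1.2993
MRP = 7.64% − 4.54% = 3.10%
E(R_P) = R_f + β_P × MRP = 4.54% + 1.2993 × 3.10% = 8.57%

8.57%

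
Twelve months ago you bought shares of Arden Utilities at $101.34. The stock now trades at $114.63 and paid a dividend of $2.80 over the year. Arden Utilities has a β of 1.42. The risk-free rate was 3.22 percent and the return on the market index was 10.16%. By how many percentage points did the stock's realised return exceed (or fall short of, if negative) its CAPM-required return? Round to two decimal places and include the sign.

Realised HPR = (P1 + D1 − P0) / P0 = (114.63 + 2.80 − 101.34) / 101.34 = 16.09 / 101.34 = 15.8772%
MRP = 10.16% − 3.22% = 6.94%
CAPM required = R_f + β·MRP = 3.22% + 1.42 × 6.94% = 13.0748%
α = realised − required = 15.8772% − 13.0748% = +2.80%

+2.80%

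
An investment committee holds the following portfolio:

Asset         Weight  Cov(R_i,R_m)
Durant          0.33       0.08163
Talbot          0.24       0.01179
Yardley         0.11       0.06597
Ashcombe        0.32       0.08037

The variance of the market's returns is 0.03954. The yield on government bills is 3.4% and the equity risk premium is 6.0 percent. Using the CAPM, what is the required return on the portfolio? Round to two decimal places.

12.92%

β_Durant = 0.08163 / 0.03954 = 2.0645
β_Talbot = 0.01179 / 0.03954 = 0.2982
β_Yardley = 0.06597 / 0.03954 = 1.6684
β_Ashcombe = 0.08037 / 0.03954 = 2.0326
β_P = Σ w_i β_i = 0.33×2.0645 + 0.24×0.2982 + 0.11×1.6684 + 0.32×2.0326 = 1.5868
E(R_P) = R_f + β_P × MRP = 3.4% + 1.5868 × 6.0% = 12.92%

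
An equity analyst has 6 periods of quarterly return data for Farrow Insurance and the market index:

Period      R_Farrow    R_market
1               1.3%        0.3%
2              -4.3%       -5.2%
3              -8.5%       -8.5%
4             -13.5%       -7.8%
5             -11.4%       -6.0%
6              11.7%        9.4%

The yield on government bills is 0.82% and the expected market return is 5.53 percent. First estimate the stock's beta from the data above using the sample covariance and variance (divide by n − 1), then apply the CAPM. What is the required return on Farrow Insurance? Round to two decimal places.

Mean R_i = (1.3 − 4.3 − 8.5 − 13.5 − 11.4 + 11.7) / 6 = -4.1167%
Mean R_m = (0.3 − 5.2 − 8.5 − 7.8 − 6.0 + 9.4) / 6 = -2.9667%
Σ(R_i − R̄_i)(R_m − R̄_m) = 305.4033  ⇒  Cov = 305.4033 / 5 = 61.0807
Σ(R_m − R̄_m)² = 231.7733  ⇒  Var(R_m) = 231.7733 / 5 = 46.3547
β = Cov / Var(R_m) = 61.0807 / 46.3547 = 1.3177
MRP = 5.53% − 0.82% = 4.71%
E(R) = R_f + β × MRP = 0.82% + 1.3177 × 4.71% = 7.03%

7.03%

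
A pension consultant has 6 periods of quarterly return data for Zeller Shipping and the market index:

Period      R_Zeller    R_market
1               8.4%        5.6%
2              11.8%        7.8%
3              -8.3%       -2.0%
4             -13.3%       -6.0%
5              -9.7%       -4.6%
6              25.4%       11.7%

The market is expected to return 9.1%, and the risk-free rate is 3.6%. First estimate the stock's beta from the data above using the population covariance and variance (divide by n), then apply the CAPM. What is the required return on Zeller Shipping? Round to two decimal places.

15.00%

Mean R_i = (8.4 + 11.8 − 8.3 − 13.3 − 9.7 + 25.4) / 6 = 2.3833%
Mean R_m = (5.6 + 7.8 − 2.0 − 6.0 − 4.6 + 11.7) / 6 = 2.0833%
Σ(R_i − R̄_i)(R_m − R̄_m) = 547.4883  ⇒  Cov = 547.4883 / 6 = 91.2481
Σ(R_m − R̄_m)² = 264.2083  ⇒  Var(R_m) = 264.2083 / 6 = 44.0347
β = Cov / Var(R_m) = 91.2481 / 44.0347 = 2.0722
MRP = 9.1% − 3.6% = 5.50%
E(R) = R_f + β × MRP = 3.6% + 2.0722 × 5.5% = 15.00%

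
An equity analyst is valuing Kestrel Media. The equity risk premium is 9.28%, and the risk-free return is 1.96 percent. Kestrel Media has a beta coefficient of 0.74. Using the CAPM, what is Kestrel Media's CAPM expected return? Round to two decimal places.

E(R) = R_f + β × MRP = 1.96% + 0.74 × 9.28% = 8.83%

8.83%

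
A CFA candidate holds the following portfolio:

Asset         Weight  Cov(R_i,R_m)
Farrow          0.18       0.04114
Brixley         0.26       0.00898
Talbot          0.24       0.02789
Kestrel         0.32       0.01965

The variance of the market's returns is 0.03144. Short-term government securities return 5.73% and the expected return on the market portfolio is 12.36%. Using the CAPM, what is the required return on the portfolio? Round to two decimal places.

β_Farrow = 0.04114 / 0.03144 = 1.3085
β_Brixley = 0.00898 / 0.03144 = 0.2856
β_Talbot = 0.02789 / 0.03144 = 0.8871
β_Kestrel = 0.01965 / 0.03144 = 0.6250
β_P = Σ w_i β_i = 0.18×1.3085 + 0.26×0.2856 + 0.24×0.8871 + 0.32×0.6250 = 0.7227
MRP = 12.36% − 5.73% = 6.63%
E(R_P) = R_f + β_P × MRP = 5.73% + 0.7227 × 6.63% = 10.52%

10.52%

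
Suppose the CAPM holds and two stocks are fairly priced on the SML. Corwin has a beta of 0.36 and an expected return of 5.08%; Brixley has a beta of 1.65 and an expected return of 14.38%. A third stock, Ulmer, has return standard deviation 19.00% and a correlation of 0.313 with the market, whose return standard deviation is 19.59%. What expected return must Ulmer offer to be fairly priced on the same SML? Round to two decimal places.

4.67%

MRP = (14.38% − 5.08%) / (1.65 − 0.36) = 7.2093%
R_f = 5.08% − 0.36 × 7.2093% = 2.4847%
β_Ulmer = ρ·σ_i/σ_m = 0.313 × 19.00 / 19.59 = 0.3036
E(R_Ulmer) = R_f + β × MRP = 2.4847% + 0.3036 × 7.2093% = 4.67%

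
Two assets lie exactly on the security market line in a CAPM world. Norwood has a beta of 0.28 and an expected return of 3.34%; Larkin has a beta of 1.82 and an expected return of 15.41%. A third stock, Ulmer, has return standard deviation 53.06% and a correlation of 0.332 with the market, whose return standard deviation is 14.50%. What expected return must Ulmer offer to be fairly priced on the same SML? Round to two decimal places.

MRP = (15.41% − 3.34%) / (1.82 − 0.28) = 7.8377%
R_f = 3.34% − 0.28 × 7.8377% = 1.1454%
β_Ulmer = ρ·σ_i/σ_m = 0.332 × 53.06 / 14.50 = 1.2149
E(R_Ulmer) = R_f + β × MRP = 1.1454% + 1.2149 × 7.8377% = 10.67%

10.67%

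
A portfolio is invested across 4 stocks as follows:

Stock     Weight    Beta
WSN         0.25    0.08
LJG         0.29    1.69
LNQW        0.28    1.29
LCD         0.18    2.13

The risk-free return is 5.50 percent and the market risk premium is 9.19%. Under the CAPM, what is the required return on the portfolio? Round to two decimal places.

β_P = Σ w_i β_i = 0.25×0.08 + 0.29×1.69 + 0.28×1.29 + 0.18×2.13 = 1.2547
E(R_P) = R_f + β_P × MRP = 5.50% + 1.2547 × 9.19% = 17.03%

17.03%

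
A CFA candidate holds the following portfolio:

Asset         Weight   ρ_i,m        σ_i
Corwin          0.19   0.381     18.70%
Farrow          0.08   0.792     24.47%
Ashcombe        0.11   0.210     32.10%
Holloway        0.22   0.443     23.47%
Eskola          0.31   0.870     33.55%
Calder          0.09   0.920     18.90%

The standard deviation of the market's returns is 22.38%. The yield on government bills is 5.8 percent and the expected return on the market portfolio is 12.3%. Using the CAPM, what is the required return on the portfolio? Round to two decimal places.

β_Corwin = 0.381 × 18.70% / 22.38% = 0.3184
β_Farrow = 0.792 × 24.47% / 22.38% = 0.8660
β_Ashcombe = 0.210 × 32.10% / 22.38% = 0.3012
β_Holloway = 0.443 × 23.47% / 22.38% = 0.4646
β_Eskola = 0.870 × 33.55% / 22.38% = 1.3042
β_Calder = 0.920 × 18.90% / 22.38% = 0.7769
β_P = Σ w_i β_i = 0.19×0.3184 + 0.08×0.8660 + 0.11×0.3012 + 0.22×0.4646 + 0.31×1.3042 + 0.09×0.7769 = 0.7393
MRP = 12.3% − 5.8% = 6.50%
E(R_P) = R_f + β_P × MRP = 5.8% + 0.7393 × 6.5% = 10.61%

10.61%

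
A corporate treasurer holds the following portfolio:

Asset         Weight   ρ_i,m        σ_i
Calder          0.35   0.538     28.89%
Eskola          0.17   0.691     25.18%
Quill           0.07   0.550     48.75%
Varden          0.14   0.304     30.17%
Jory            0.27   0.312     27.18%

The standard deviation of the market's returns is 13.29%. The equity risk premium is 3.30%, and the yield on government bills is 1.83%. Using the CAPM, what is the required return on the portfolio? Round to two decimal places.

β_Calder = 0.538 × 28.89% / 13.29% = 1.1695
β_Eskola = 0.691 × 25.18% / 13.29% = 1.3092
β_Quill = 0.550 × 48.75% / 13.29% = 2.0175
β_Varden = 0.304 × 30.17% / 13.29% = 0.6901
β_Jory = 0.312 × 27.18% / 13.29% = 0.6381
β_P = Σ w_i β_i = 0.35×1.1695 + 0.17×1.3092 + 0.07×2.0175 + 0.14×0.6901 + 0.27×0.6381 = 1.0420
E(R_P) = R_f + β_P × MRP = 1.83% + 1.0420 × 3.30% = 5.27%

5.27%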